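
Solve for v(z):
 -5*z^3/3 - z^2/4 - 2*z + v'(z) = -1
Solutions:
 v(z) = C1 + 5*z^4/12 + z^3/12 + z^2 - z


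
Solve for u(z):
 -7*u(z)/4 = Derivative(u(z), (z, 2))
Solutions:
 u(z) = C1*sin(sqrt(7)*z/2) + C2*cos(sqrt(7)*z/2)


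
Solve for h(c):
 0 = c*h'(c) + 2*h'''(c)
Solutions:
 h(c) = C1 + Integral(C2*airyai(-2^(2/3)*c/2) + C3*airybi(-2^(2/3)*c/2), c)


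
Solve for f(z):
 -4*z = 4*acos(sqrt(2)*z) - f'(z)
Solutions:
 f(z) = C1 + 2*z^2 + 4*z*acos(sqrt(2)*z) - 2*sqrt(2)*sqrt(1 - 2*z^2)


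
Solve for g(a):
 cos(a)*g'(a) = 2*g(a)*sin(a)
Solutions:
 g(a) = C1/cos(a)^2


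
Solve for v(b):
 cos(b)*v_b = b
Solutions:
 v(b) = C1 + Integral(b/cos(b), b)


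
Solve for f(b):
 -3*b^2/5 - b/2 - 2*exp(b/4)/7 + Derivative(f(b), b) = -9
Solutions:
 f(b) = C1 + b^3/5 + b^2/4 - 9*b + 8*exp(b/4)/7


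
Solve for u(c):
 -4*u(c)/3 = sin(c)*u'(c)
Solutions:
 u(c) = C1*(cos(c) + 1)^(2/3)/(cos(c) - 1)^(2/3)


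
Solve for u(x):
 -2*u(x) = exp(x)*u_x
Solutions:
 u(x) = C1*exp(2*exp(-x))


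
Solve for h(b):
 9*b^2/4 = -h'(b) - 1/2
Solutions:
 h(b) = C1 - 3*b^3/4 - b/2


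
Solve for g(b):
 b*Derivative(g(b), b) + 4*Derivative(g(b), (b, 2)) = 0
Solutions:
 g(b) = C1 + C2*erf(sqrt(2)*b/4)


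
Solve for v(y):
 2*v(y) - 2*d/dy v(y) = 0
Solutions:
 v(y) = C1*exp(y)


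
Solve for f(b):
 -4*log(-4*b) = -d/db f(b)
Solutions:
 f(b) = C1 + 4*b*log(-b) + 4*b*(-1 + 2*log(2))


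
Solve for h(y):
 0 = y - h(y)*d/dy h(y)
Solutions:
 h(y) = -sqrt(C1 + y^2)
 h(y) = sqrt(C1 + y^2)


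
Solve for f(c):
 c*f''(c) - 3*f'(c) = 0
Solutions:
 f(c) = C1 + C2*c^4


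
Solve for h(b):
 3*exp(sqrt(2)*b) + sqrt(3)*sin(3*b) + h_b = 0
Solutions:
 h(b) = C1 - 3*sqrt(2)*exp(sqrt(2)*b)/2 + sqrt(3)*cos(3*b)/3


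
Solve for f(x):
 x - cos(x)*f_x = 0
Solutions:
 f(x) = C1 + Integral(x/cos(x), x)


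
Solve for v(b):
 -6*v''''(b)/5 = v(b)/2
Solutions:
 v(b) = (C1*sin(3^(3/4)*5^(1/4)*b/6) + C2*cos(3^(3/4)*5^(1/4)*b/6))*exp(-3^(3/4)*5^(1/4)*b/6) + (C3*sin(3^(3/4)*5^(1/4)*b/6) + C4*cos(3^(3/4)*5^(1/4)*b/6))*exp(3^(3/4)*5^(1/4)*b/6)


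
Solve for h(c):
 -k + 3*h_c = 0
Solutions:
 h(c) = C1 + c*k/3


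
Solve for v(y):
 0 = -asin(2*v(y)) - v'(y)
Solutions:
 Integral(1/asin(2*_y), (_y, v(y))) = C1 - y


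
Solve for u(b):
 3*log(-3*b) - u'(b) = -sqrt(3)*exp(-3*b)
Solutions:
 u(b) = C1 + 3*b*log(-b) + 3*b*(-1 + log(3)) - sqrt(3)*exp(-3*b)/3


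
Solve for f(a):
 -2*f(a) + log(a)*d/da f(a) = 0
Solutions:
 f(a) = C1*exp(2*li(a))


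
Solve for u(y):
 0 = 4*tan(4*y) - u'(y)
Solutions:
 u(y) = C1 - log(cos(4*y))


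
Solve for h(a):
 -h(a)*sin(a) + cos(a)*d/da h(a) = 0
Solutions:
 h(a) = C1/cos(a)


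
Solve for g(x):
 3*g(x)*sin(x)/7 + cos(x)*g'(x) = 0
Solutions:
 g(x) = C1*cos(x)^(3/7)


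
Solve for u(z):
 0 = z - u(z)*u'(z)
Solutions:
 u(z) = -sqrt(C1 + z^2)
 u(z) = sqrt(C1 + z^2)


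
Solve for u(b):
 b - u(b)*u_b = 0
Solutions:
 u(b) = -sqrt(C1 + b^2)
 u(b) = sqrt(C1 + b^2)


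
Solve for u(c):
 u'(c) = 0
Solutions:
 u(c) = C1


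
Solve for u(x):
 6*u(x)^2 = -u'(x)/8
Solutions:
 u(x) = 1/(C1 + 48*x)


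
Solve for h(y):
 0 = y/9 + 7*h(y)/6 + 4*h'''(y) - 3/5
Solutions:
 h(y) = C3*exp(-3^(2/3)*7^(1/3)*y/6) - 2*y/21 + (C1*sin(3^(1/6)*7^(1/3)*y/4) + C2*cos(3^(1/6)*7^(1/3)*y/4))*exp(3^(2/3)*7^(1/3)*y/12) + 18/35


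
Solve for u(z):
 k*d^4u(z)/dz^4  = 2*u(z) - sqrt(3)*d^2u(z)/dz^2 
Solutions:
 u(z) = C1*exp(-sqrt(2)*z*sqrt((-sqrt(8*k + 3) - sqrt(3))/k)/2) + C2*exp(sqrt(2)*z*sqrt((-sqrt(8*k + 3) - sqrt(3))/k)/2) + C3*exp(-sqrt(2)*z*sqrt((sqrt(8*k + 3) - sqrt(3))/k)/2) + C4*exp(sqrt(2)*z*sqrt((sqrt(8*k + 3) - sqrt(3))/k)/2)


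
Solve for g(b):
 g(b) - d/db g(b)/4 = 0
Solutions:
 g(b) = C1*exp(4*b)


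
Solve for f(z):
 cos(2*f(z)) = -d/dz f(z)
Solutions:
 f(z) = -asin((C1 + exp(4*z))/(C1 - exp(4*z)))/2 + pi/2
 f(z) = asin((C1 + exp(4*z))/(C1 - exp(4*z)))/2


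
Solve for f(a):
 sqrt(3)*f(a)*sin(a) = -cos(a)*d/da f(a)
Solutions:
 f(a) = C1*cos(a)^(sqrt(3))


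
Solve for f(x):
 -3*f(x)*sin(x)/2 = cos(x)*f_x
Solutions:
 f(x) = C1*cos(x)^(3/2)


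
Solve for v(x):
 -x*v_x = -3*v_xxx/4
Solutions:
 v(x) = C1 + Integral(C2*airyai(6^(2/3)*x/3) + C3*airybi(6^(2/3)*x/3), x)


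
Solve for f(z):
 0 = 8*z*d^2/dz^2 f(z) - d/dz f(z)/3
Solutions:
 f(z) = C1 + C2*z^(25/24)


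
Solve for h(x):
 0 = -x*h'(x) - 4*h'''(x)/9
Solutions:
 h(x) = C1 + Integral(C2*airyai(-2^(1/3)*3^(2/3)*x/2) + C3*airybi(-2^(1/3)*3^(2/3)*x/2), x)


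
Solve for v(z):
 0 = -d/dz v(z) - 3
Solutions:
 v(z) = C1 - 3*z


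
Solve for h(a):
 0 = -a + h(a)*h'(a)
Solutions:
 h(a) = -sqrt(C1 + a^2)
 h(a) = sqrt(C1 + a^2)


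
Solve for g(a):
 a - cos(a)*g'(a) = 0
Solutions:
 g(a) = C1 + Integral(a/cos(a), a)


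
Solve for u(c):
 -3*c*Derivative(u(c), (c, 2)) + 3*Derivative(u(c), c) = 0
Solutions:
 u(c) = C1 + C2*c^2


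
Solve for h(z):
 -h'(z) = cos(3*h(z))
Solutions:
 h(z) = -asin((C1 + exp(6*z))/(C1 - exp(6*z)))/3 + pi/3
 h(z) = asin((C1 + exp(6*z))/(C1 - exp(6*z)))/3


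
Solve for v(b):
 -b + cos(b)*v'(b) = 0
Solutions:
 v(b) = C1 + Integral(b/cos(b), b)


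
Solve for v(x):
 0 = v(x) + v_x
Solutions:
 v(x) = C1*exp(-x)


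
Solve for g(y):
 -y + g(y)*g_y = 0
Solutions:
 g(y) = -sqrt(C1 + y^2)
 g(y) = sqrt(C1 + y^2)


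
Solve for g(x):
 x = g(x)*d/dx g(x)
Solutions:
 g(x) = -sqrt(C1 + x^2)
 g(x) = sqrt(C1 + x^2)


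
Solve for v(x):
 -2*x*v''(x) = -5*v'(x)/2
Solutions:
 v(x) = C1 + C2*x^(9/4)


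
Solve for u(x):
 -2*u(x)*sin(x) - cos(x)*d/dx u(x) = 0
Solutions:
 u(x) = C1*cos(x)^2


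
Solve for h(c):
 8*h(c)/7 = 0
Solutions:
 h(c) = 0


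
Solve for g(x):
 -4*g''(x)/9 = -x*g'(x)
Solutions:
 g(x) = C1 + C2*erfi(3*sqrt(2)*x/4)


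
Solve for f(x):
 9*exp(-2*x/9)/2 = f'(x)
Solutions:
 f(x) = C1 - 81*exp(-2*x/9)/4


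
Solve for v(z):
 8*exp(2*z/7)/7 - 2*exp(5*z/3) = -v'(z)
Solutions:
 v(z) = C1 - 4*exp(2*z/7) + 6*exp(5*z/3)/5


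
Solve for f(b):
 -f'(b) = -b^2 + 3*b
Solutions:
 f(b) = C1 + b^3/3 - 3*b^2/2


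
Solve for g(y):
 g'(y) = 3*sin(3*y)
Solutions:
 g(y) = C1 - cos(3*y)


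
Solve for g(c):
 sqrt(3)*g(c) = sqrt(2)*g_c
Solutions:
 g(c) = C1*exp(sqrt(6)*c/2)


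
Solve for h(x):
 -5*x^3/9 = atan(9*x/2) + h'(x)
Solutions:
 h(x) = C1 - 5*x^4/36 - x*atan(9*x/2) + log(81*x^2 + 4)/9


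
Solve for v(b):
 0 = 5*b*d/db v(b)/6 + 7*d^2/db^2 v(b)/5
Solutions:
 v(b) = C1 + C2*erf(5*sqrt(21)*b/42)


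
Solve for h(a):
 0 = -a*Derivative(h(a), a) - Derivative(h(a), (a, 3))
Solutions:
 h(a) = C1 + Integral(C2*airyai(-a) + C3*airybi(-a), a)


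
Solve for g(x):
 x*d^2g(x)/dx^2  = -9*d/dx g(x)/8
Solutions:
 g(x) = C1 + C2/x^(1/8)


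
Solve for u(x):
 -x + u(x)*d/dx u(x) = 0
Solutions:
 u(x) = -sqrt(C1 + x^2)
 u(x) = sqrt(C1 + x^2)


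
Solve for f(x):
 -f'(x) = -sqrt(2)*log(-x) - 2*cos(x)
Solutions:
 f(x) = C1 + sqrt(2)*x*(log(-x) - 1) + 2*sin(x)


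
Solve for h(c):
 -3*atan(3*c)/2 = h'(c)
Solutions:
 h(c) = C1 - 3*c*atan(3*c)/2 + log(9*c^2 + 1)/4


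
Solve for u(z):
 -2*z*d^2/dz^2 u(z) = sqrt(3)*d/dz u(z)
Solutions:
 u(z) = C1 + C2*z^(1 - sqrt(3)/2)


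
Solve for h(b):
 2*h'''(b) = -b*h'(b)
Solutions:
 h(b) = C1 + Integral(C2*airyai(-2^(2/3)*b/2) + C3*airybi(-2^(2/3)*b/2), b)


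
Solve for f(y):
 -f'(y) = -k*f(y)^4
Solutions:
 f(y) = (-1/(C1 + 3*k*y))^(1/3)
 f(y) = (-1/(C1 + k*y))^(1/3)*(-3^(2/3) - 3*3^(1/6)*I)/6
 f(y) = (-1/(C1 + k*y))^(1/3)*(-3^(2/3) + 3*3^(1/6)*I)/6


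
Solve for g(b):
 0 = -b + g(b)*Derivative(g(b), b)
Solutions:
 g(b) = -sqrt(C1 + b^2)
 g(b) = sqrt(C1 + b^2)


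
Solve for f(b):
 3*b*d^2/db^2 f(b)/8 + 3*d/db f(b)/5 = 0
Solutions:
 f(b) = C1 + C2/b^(3/5)


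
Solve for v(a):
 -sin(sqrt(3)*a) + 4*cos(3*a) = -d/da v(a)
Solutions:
 v(a) = C1 - 4*sin(3*a)/3 - sqrt(3)*cos(sqrt(3)*a)/3


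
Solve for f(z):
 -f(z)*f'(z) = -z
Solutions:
 f(z) = -sqrt(C1 + z^2)
 f(z) = sqrt(C1 + z^2)


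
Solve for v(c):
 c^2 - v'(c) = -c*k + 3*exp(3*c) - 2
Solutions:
 v(c) = C1 + c^3/3 + c^2*k/2 + 2*c - exp(3*c)


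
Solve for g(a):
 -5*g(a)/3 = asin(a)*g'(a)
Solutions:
 g(a) = C1*exp(-5*Integral(1/asin(a), a)/3)


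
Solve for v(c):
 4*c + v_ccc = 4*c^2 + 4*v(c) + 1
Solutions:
 v(c) = C3*exp(2^(2/3)*c) - c^2 + c + (C1*sin(2^(2/3)*sqrt(3)*c/2) + C2*cos(2^(2/3)*sqrt(3)*c/2))*exp(-2^(2/3)*c/2) - 1/4


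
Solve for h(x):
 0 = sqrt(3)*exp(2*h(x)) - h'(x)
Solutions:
 h(x) = log(-sqrt(-1/(C1 + sqrt(3)*x))) - log(2)/2
 h(x) = log(-1/(C1 + sqrt(3)*x))/2 - log(2)/2


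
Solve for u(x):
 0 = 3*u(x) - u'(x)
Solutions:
 u(x) = C1*exp(3*x)


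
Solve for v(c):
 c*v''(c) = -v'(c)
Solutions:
 v(c) = C1 + C2*log(c)


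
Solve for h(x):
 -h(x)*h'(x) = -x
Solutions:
 h(x) = -sqrt(C1 + x^2)
 h(x) = sqrt(C1 + x^2)


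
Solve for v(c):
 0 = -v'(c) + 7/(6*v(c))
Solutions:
 v(c) = -sqrt(C1 + 21*c)/3
 v(c) = sqrt(C1 + 21*c)/3


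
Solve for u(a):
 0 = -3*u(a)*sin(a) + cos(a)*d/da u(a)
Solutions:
 u(a) = C1/cos(a)^3


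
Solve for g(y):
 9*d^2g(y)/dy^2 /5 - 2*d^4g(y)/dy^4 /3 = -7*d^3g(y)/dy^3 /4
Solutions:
 g(y) = C1 + C2*y + C3*exp(3*y*(35 - sqrt(3145))/80) + C4*exp(3*y*(35 + sqrt(3145))/80)


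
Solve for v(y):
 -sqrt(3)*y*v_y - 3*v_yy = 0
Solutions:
 v(y) = C1 + C2*erf(sqrt(2)*3^(3/4)*y/6)


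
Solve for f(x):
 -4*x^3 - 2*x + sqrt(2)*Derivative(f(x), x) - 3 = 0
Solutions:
 f(x) = C1 + sqrt(2)*x^4/2 + sqrt(2)*x^2/2 + 3*sqrt(2)*x/2


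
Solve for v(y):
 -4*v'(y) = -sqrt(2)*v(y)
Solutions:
 v(y) = C1*exp(sqrt(2)*y/4)


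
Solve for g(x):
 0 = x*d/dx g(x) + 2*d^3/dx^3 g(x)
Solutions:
 g(x) = C1 + Integral(C2*airyai(-2^(2/3)*x/2) + C3*airybi(-2^(2/3)*x/2), x)


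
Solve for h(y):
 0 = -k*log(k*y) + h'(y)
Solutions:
 h(y) = C1 + k*y*log(k*y) - k*y


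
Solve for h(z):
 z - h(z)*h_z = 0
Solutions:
 h(z) = -sqrt(C1 + z^2)
 h(z) = sqrt(C1 + z^2)


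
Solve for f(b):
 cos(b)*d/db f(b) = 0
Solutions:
 f(b) = C1


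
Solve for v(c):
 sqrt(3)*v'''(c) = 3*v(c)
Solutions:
 v(c) = C3*exp(3^(1/6)*c) + (C1*sin(3^(2/3)*c/2) + C2*cos(3^(2/3)*c/2))*exp(-3^(1/6)*c/2)


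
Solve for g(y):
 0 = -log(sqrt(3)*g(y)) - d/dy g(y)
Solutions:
 2*Integral(1/(2*log(_y) + log(3)), (_y, g(y))) = C1 - y


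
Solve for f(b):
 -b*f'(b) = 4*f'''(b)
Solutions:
 f(b) = C1 + Integral(C2*airyai(-2^(1/3)*b/2) + C3*airybi(-2^(1/3)*b/2), b)


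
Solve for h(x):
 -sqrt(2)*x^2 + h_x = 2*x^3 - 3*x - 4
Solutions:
 h(x) = C1 + x^4/2 + sqrt(2)*x^3/3 - 3*x^2/2 - 4*x


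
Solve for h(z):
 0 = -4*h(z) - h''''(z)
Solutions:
 h(z) = (C1*sin(z) + C2*cos(z))*exp(-z) + (C3*sin(z) + C4*cos(z))*exp(z)


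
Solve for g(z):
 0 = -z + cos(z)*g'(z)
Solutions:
 g(z) = C1 + Integral(z/cos(z), z)


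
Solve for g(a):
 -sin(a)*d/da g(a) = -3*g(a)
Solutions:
 g(a) = C1*(cos(a) - 1)^(3/2)/(cos(a) + 1)^(3/2)


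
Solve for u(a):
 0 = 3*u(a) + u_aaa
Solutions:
 u(a) = C3*exp(-3^(1/3)*a) + (C1*sin(3^(5/6)*a/2) + C2*cos(3^(5/6)*a/2))*exp(3^(1/3)*a/2)


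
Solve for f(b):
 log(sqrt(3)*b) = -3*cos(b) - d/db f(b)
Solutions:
 f(b) = C1 - b*log(b) - b*log(3)/2 + b - 3*sin(b)


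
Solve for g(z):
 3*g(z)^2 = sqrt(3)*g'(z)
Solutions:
 g(z) = -1/(C1 + sqrt(3)*z)


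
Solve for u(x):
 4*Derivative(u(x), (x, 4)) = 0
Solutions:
 u(x) = C1 + C2*x + C3*x^2 + C4*x^3


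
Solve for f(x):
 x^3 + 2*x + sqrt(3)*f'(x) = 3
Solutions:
 f(x) = C1 - sqrt(3)*x^4/12 - sqrt(3)*x^2/3 + sqrt(3)*x


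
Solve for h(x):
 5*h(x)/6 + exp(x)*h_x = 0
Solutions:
 h(x) = C1*exp(5*exp(-x)/6)


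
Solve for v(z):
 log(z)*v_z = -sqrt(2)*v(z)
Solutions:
 v(z) = C1*exp(-sqrt(2)*li(z))


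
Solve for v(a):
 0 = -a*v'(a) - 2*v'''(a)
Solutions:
 v(a) = C1 + Integral(C2*airyai(-2^(2/3)*a/2) + C3*airybi(-2^(2/3)*a/2), a)


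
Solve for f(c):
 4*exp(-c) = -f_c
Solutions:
 f(c) = C1 + 4*exp(-c)


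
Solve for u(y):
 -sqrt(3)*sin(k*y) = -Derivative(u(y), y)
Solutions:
 u(y) = C1 - sqrt(3)*cos(k*y)/k


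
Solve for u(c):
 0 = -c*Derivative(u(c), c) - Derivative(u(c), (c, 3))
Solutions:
 u(c) = C1 + Integral(C2*airyai(-c) + C3*airybi(-c), c)


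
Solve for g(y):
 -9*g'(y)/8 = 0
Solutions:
 g(y) = C1


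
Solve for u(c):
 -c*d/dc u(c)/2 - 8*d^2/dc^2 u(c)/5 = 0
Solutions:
 u(c) = C1 + C2*erf(sqrt(10)*c/8)


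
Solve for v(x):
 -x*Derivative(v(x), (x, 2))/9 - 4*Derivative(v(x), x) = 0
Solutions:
 v(x) = C1 + C2/x^35


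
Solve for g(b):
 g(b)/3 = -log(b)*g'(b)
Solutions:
 g(b) = C1*exp(-li(b)/3)


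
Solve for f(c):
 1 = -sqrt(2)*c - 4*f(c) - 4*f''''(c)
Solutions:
 f(c) = -sqrt(2)*c/4 + (C1*sin(sqrt(2)*c/2) + C2*cos(sqrt(2)*c/2))*exp(-sqrt(2)*c/2) + (C3*sin(sqrt(2)*c/2) + C4*cos(sqrt(2)*c/2))*exp(sqrt(2)*c/2) - 1/4


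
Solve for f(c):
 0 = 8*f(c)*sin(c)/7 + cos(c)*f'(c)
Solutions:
 f(c) = C1*cos(c)^(8/7)


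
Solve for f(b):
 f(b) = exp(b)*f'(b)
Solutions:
 f(b) = C1*exp(-exp(-b))


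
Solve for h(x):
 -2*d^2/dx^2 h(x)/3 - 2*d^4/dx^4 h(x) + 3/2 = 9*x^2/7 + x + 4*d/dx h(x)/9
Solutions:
 h(x) = C1 + C2*exp(-x*(-(3 + sqrt(10))^(1/3) + (3 + sqrt(10))^(-1/3))/6)*sin(sqrt(3)*x*((3 + sqrt(10))^(-1/3) + (3 + sqrt(10))^(1/3))/6) + C3*exp(-x*(-(3 + sqrt(10))^(1/3) + (3 + sqrt(10))^(-1/3))/6)*cos(sqrt(3)*x*((3 + sqrt(10))^(-1/3) + (3 + sqrt(10))^(1/3))/6) + C4*exp(x*(-(3 + sqrt(10))^(1/3) + (3 + sqrt(10))^(-1/3))/3) - 27*x^3/28 + 45*x^2/14 - 351*x/56


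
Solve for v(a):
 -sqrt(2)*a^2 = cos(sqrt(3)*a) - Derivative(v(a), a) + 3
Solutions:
 v(a) = C1 + sqrt(2)*a^3/3 + 3*a + sqrt(3)*sin(sqrt(3)*a)/3


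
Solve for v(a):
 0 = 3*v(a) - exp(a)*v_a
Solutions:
 v(a) = C1*exp(-3*exp(-a))


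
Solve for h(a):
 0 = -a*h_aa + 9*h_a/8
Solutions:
 h(a) = C1 + C2*a^(17/8)


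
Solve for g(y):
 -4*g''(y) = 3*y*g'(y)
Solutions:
 g(y) = C1 + C2*erf(sqrt(6)*y/4)


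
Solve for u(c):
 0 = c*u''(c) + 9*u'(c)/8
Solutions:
 u(c) = C1 + C2/c^(1/8)


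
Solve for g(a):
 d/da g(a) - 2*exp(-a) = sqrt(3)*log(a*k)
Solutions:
 g(a) = C1 + sqrt(3)*a*log(a*k) - sqrt(3)*a - 2*exp(-a)


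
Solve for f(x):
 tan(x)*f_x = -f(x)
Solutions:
 f(x) = C1/sin(x)


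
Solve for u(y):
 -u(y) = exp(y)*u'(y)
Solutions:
 u(y) = C1*exp(exp(-y))


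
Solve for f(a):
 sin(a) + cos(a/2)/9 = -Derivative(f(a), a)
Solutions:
 f(a) = C1 - 2*sin(a/2)/9 + cos(a)


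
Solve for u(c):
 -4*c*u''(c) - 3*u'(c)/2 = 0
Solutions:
 u(c) = C1 + C2*c^(5/8)


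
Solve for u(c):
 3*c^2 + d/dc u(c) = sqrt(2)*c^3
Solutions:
 u(c) = C1 + sqrt(2)*c^4/4 - c^3


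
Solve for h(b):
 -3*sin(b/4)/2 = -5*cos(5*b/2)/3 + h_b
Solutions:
 h(b) = C1 + 2*sin(5*b/2)/3 + 6*cos(b/4)


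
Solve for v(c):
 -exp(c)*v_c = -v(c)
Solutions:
 v(c) = C1*exp(-exp(-c))


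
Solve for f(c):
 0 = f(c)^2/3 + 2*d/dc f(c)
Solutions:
 f(c) = 6/(C1 + c)


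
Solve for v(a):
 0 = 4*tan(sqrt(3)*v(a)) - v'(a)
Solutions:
 v(a) = sqrt(3)*(pi - asin(C1*exp(4*sqrt(3)*a)))/3
 v(a) = sqrt(3)*asin(C1*exp(4*sqrt(3)*a))/3


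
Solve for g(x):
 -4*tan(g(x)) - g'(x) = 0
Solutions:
 g(x) = pi - asin(C1*exp(-4*x))
 g(x) = asin(C1*exp(-4*x))


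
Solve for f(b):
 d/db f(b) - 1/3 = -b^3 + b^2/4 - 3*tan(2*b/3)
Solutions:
 f(b) = C1 - b^4/4 + b^3/12 + b/3 + 9*log(cos(2*b/3))/2


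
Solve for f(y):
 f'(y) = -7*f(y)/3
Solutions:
 f(y) = C1*exp(-7*y/3)


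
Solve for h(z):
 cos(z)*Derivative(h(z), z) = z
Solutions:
 h(z) = C1 + Integral(z/cos(z), z)


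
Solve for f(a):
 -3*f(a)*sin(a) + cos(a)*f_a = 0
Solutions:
 f(a) = C1/cos(a)^3


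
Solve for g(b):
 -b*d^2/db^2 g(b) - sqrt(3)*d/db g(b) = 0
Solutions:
 g(b) = C1 + C2*b^(1 - sqrt(3))


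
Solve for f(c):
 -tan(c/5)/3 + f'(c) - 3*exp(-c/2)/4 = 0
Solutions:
 f(c) = C1 + 5*log(tan(c/5)^2 + 1)/6 - 3*exp(-c/2)/2


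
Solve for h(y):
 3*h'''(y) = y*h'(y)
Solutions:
 h(y) = C1 + Integral(C2*airyai(3^(2/3)*y/3) + C3*airybi(3^(2/3)*y/3), y)


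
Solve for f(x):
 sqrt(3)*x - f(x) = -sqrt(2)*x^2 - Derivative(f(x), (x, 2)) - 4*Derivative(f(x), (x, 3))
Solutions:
 f(x) = C1*exp(-x*((12*sqrt(321) + 215)^(-1/3) + 2 + (12*sqrt(321) + 215)^(1/3))/24)*sin(sqrt(3)*x*(-(12*sqrt(321) + 215)^(1/3) + (12*sqrt(321) + 215)^(-1/3))/24) + C2*exp(-x*((12*sqrt(321) + 215)^(-1/3) + 2 + (12*sqrt(321) + 215)^(1/3))/24)*cos(sqrt(3)*x*(-(12*sqrt(321) + 215)^(1/3) + (12*sqrt(321) + 215)^(-1/3))/24) + C3*exp(x*(-1 + (12*sqrt(321) + 215)^(-1/3) + (12*sqrt(321) + 215)^(1/3))/12) + sqrt(2)*x^2 + sqrt(3)*x + 2*sqrt(2)


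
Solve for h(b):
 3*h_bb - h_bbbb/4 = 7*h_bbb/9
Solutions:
 h(b) = C1 + C2*b + C3*exp(2*b*(-7 + 2*sqrt(73))/9) + C4*exp(-2*b*(7 + 2*sqrt(73))/9)


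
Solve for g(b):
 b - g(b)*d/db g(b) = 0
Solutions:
 g(b) = -sqrt(C1 + b^2)
 g(b) = sqrt(C1 + b^2)


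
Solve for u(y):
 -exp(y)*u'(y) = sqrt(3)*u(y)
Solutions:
 u(y) = C1*exp(sqrt(3)*exp(-y))


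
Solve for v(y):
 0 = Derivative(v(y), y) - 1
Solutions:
 v(y) = C1 + y


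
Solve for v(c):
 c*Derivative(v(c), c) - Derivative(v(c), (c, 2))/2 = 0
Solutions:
 v(c) = C1 + C2*erfi(c)


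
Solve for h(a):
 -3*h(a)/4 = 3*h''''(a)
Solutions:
 h(a) = (C1*sin(a/2) + C2*cos(a/2))*exp(-a/2) + (C3*sin(a/2) + C4*cos(a/2))*exp(a/2)


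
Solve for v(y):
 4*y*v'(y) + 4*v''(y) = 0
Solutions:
 v(y) = C1 + C2*erf(sqrt(2)*y/2)


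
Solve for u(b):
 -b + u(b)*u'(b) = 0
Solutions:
 u(b) = -sqrt(C1 + b^2)
 u(b) = sqrt(C1 + b^2)


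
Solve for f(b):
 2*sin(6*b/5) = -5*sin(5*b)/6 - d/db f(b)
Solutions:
 f(b) = C1 + 5*cos(6*b/5)/3 + cos(5*b)/6


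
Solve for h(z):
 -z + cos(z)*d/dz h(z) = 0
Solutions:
 h(z) = C1 + Integral(z/cos(z), z)


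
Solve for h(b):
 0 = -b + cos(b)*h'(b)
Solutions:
 h(b) = C1 + Integral(b/cos(b), b)


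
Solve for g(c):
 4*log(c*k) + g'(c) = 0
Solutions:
 g(c) = C1 - 4*c*log(c*k) + 4*c


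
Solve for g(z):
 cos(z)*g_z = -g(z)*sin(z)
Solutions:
 g(z) = C1*cos(z)


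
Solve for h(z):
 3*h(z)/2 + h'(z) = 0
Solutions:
 h(z) = C1*exp(-3*z/2)


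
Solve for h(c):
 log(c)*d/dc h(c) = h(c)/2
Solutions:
 h(c) = C1*exp(li(c)/2)


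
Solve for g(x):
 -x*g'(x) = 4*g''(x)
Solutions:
 g(x) = C1 + C2*erf(sqrt(2)*x/4)


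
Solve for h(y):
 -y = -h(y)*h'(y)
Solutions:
 h(y) = -sqrt(C1 + y^2)
 h(y) = sqrt(C1 + y^2)


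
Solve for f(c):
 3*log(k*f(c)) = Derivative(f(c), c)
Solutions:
 li(k*f(c))/k = C1 + 3*c


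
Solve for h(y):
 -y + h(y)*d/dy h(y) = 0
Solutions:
 h(y) = -sqrt(C1 + y^2)
 h(y) = sqrt(C1 + y^2)


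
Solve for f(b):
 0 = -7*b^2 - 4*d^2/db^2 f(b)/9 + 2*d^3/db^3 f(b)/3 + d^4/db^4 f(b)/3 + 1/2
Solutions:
 f(b) = C1 + C2*b + C3*exp(-b*(1 + sqrt(21)/3)) + C4*exp(b*(-1 + sqrt(21)/3)) - 21*b^4/16 - 63*b^3/8 - 747*b^2/16


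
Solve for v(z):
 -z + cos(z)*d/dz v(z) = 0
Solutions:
 v(z) = C1 + Integral(z/cos(z), z)


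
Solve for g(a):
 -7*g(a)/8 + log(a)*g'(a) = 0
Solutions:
 g(a) = C1*exp(7*li(a)/8)


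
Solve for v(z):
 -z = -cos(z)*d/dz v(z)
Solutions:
 v(z) = C1 + Integral(z/cos(z), z)


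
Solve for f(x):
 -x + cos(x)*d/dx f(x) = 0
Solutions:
 f(x) = C1 + Integral(x/cos(x), x)


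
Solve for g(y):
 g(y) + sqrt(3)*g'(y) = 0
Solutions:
 g(y) = C1*exp(-sqrt(3)*y/3)


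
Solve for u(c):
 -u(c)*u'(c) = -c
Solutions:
 u(c) = -sqrt(C1 + c^2)
 u(c) = sqrt(C1 + c^2)


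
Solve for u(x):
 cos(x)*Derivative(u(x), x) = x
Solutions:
 u(x) = C1 + Integral(x/cos(x), x)


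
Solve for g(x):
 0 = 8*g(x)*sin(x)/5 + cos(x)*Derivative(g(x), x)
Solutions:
 g(x) = C1*cos(x)^(8/5)


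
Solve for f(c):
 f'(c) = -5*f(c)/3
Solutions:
 f(c) = C1*exp(-5*c/3)


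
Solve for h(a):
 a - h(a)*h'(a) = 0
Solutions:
 h(a) = -sqrt(C1 + a^2)
 h(a) = sqrt(C1 + a^2)


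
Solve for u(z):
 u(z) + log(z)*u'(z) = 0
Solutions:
 u(z) = C1*exp(-li(z))


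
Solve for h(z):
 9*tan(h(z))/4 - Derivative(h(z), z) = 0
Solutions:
 h(z) = pi - asin(C1*exp(9*z/4))
 h(z) = asin(C1*exp(9*z/4))


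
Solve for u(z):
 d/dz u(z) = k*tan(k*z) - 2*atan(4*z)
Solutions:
 u(z) = C1 + k*Piecewise((-log(cos(k*z))/k, Ne(k, 0)), (0, True)) - 2*z*atan(4*z) + log(16*z^2 + 1)/4


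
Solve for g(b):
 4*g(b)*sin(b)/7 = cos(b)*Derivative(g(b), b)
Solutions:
 g(b) = C1/cos(b)^(4/7)


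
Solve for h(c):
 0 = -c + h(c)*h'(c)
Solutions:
 h(c) = -sqrt(C1 + c^2)
 h(c) = sqrt(C1 + c^2)


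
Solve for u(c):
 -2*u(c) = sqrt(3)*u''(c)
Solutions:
 u(c) = C1*sin(sqrt(2)*3^(3/4)*c/3) + C2*cos(sqrt(2)*3^(3/4)*c/3)


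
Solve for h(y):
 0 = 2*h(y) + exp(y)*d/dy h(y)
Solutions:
 h(y) = C1*exp(2*exp(-y))


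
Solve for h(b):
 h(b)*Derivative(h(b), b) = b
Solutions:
 h(b) = -sqrt(C1 + b^2)
 h(b) = sqrt(C1 + b^2)


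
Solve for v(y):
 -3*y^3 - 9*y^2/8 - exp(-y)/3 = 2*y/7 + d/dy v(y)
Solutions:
 v(y) = C1 - 3*y^4/4 - 3*y^3/8 - y^2/7 + exp(-y)/3


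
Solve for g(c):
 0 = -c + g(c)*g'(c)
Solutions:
 g(c) = -sqrt(C1 + c^2)
 g(c) = sqrt(C1 + c^2)


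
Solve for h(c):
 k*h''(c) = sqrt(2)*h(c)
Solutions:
 h(c) = C1*exp(-2^(1/4)*c*sqrt(1/k)) + C2*exp(2^(1/4)*c*sqrt(1/k))


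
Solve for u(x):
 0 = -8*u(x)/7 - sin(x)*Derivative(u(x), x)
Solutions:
 u(x) = C1*(cos(x) + 1)^(4/7)/(cos(x) - 1)^(4/7)


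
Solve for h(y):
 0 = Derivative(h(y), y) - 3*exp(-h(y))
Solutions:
 h(y) = log(C1 + 3*y)


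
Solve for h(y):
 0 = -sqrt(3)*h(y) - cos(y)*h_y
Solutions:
 h(y) = C1*(sin(y) - 1)^(sqrt(3)/2)/(sin(y) + 1)^(sqrt(3)/2)


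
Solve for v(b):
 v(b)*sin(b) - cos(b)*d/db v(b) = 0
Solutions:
 v(b) = C1/cos(b)


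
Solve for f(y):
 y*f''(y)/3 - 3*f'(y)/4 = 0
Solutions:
 f(y) = C1 + C2*y^(13/4)


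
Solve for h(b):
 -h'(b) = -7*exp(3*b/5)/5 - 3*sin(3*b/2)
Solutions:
 h(b) = C1 + 7*exp(3*b/5)/3 - 2*cos(3*b/2)


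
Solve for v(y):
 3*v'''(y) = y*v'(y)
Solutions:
 v(y) = C1 + Integral(C2*airyai(3^(2/3)*y/3) + C3*airybi(3^(2/3)*y/3), y)


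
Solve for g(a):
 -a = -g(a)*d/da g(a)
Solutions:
 g(a) = -sqrt(C1 + a^2)
 g(a) = sqrt(C1 + a^2)


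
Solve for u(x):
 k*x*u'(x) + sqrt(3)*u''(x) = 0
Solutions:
 u(x) = Piecewise((-sqrt(2)*3^(1/4)*sqrt(pi)*C1*erf(sqrt(2)*3^(3/4)*sqrt(k)*x/6)/(2*sqrt(k)) - C2, (k > 0) | (k < 0)), (-C1*x - C2, True))


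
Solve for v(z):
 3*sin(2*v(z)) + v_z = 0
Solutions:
 v(z) = pi - acos((-C1 - exp(12*z))/(C1 - exp(12*z)))/2
 v(z) = acos((-C1 - exp(12*z))/(C1 - exp(12*z)))/2


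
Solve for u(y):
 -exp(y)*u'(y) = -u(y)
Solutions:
 u(y) = C1*exp(-exp(-y))


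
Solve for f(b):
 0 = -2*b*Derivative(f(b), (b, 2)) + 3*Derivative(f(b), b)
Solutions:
 f(b) = C1 + C2*b^(5/2)


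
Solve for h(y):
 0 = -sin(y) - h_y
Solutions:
 h(y) = C1 + cos(y)


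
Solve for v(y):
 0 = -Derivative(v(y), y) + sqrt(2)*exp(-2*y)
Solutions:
 v(y) = C1 - sqrt(2)*exp(-2*y)/2


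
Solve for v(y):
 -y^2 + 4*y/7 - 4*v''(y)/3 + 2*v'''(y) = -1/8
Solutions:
 v(y) = C1 + C2*y + C3*exp(2*y/3) - y^4/16 - 17*y^3/56 - 591*y^2/448


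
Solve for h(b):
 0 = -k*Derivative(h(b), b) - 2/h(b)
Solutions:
 h(b) = -sqrt(C1 - 4*b/k)
 h(b) = sqrt(C1 - 4*b/k)


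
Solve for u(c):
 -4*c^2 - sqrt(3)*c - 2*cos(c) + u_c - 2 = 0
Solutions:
 u(c) = C1 + 4*c^3/3 + sqrt(3)*c^2/2 + 2*c + 2*sin(c)


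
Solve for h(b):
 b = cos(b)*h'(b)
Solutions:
 h(b) = C1 + Integral(b/cos(b), b)


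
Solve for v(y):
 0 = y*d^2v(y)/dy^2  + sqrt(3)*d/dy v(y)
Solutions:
 v(y) = C1 + C2*y^(1 - sqrt(3))


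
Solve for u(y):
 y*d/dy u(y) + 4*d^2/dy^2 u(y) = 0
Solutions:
 u(y) = C1 + C2*erf(sqrt(2)*y/4)


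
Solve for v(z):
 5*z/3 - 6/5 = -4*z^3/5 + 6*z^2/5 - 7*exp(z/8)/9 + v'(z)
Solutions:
 v(z) = C1 + z^4/5 - 2*z^3/5 + 5*z^2/6 - 6*z/5 + 56*exp(z/8)/9


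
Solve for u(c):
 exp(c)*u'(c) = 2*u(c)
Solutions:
 u(c) = C1*exp(-2*exp(-c))


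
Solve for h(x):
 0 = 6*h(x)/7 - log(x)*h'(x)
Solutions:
 h(x) = C1*exp(6*li(x)/7)


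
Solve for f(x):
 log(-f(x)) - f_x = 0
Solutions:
 -li(-f(x)) = C1 + x


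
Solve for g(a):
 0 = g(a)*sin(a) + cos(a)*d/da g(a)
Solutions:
 g(a) = C1*cos(a)


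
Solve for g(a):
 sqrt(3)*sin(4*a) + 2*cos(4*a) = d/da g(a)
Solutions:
 g(a) = C1 + sin(4*a)/2 - sqrt(3)*cos(4*a)/4


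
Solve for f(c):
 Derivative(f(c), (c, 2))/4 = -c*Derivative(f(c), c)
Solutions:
 f(c) = C1 + C2*erf(sqrt(2)*c)


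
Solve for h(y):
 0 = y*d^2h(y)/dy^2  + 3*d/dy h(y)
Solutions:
 h(y) = C1 + C2/y^2


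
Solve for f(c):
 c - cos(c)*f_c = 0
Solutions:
 f(c) = C1 + Integral(c/cos(c), c)


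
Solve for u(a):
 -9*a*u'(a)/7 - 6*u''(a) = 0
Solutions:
 u(a) = C1 + C2*erf(sqrt(21)*a/14)


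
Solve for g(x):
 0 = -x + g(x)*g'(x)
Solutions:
 g(x) = -sqrt(C1 + x^2)
 g(x) = sqrt(C1 + x^2)


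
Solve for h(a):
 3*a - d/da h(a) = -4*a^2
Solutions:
 h(a) = C1 + 4*a^3/3 + 3*a^2/2


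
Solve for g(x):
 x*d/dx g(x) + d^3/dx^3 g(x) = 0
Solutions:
 g(x) = C1 + Integral(C2*airyai(-x) + C3*airybi(-x), x)


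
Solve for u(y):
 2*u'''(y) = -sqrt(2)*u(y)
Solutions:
 u(y) = C3*exp(-2^(5/6)*y/2) + (C1*sin(2^(5/6)*sqrt(3)*y/4) + C2*cos(2^(5/6)*sqrt(3)*y/4))*exp(2^(5/6)*y/4)


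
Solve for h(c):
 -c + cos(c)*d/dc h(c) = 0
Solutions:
 h(c) = C1 + Integral(c/cos(c), c)


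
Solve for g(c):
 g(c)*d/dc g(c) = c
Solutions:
 g(c) = -sqrt(C1 + c^2)
 g(c) = sqrt(C1 + c^2)


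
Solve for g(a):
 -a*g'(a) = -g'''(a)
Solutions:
 g(a) = C1 + Integral(C2*airyai(a) + C3*airybi(a), a)


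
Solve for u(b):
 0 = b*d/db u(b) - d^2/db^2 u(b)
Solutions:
 u(b) = C1 + C2*erfi(sqrt(2)*b/2)


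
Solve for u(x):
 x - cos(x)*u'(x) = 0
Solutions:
 u(x) = C1 + Integral(x/cos(x), x)


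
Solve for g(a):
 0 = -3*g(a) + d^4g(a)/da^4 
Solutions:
 g(a) = C1*exp(-3^(1/4)*a) + C2*exp(3^(1/4)*a) + C3*sin(3^(1/4)*a) + C4*cos(3^(1/4)*a)


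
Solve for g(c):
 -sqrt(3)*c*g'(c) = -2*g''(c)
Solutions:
 g(c) = C1 + C2*erfi(3^(1/4)*c/2)


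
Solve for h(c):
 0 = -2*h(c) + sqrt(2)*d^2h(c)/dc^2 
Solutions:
 h(c) = C1*exp(-2^(1/4)*c) + C2*exp(2^(1/4)*c)


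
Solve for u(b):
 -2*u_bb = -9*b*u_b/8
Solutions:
 u(b) = C1 + C2*erfi(3*sqrt(2)*b/8)


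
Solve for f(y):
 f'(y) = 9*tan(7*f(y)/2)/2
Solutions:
 f(y) = -2*asin(C1*exp(63*y/4))/7 + 2*pi/7
 f(y) = 2*asin(C1*exp(63*y/4))/7


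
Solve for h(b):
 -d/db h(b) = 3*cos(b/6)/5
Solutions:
 h(b) = C1 - 18*sin(b/6)/5


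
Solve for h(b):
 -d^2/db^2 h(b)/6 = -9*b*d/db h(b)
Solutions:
 h(b) = C1 + C2*erfi(3*sqrt(3)*b)


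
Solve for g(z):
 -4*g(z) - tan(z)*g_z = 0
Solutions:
 g(z) = C1/sin(z)^4


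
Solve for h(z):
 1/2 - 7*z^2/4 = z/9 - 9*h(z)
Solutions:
 h(z) = 7*z^2/36 + z/81 - 1/18


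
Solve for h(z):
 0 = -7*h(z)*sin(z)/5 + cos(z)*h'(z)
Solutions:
 h(z) = C1/cos(z)^(7/5)


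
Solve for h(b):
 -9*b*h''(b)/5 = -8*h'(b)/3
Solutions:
 h(b) = C1 + C2*b^(67/27)


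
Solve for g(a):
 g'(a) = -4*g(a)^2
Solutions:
 g(a) = 1/(C1 + 4*a)


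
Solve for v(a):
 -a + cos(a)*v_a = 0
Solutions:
 v(a) = C1 + Integral(a/cos(a), a)


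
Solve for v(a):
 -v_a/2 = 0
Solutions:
 v(a) = C1


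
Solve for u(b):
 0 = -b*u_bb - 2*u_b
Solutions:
 u(b) = C1 + C2/b


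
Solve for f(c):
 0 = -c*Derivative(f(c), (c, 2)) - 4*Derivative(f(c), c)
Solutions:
 f(c) = C1 + C2/c^3


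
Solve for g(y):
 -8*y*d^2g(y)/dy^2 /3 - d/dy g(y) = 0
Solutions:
 g(y) = C1 + C2*y^(5/8)


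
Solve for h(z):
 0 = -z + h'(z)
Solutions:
 h(z) = C1 + z^2/2


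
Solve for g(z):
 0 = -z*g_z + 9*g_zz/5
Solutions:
 g(z) = C1 + C2*erfi(sqrt(10)*z/6)


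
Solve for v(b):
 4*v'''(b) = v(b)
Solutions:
 v(b) = C3*exp(2^(1/3)*b/2) + (C1*sin(2^(1/3)*sqrt(3)*b/4) + C2*cos(2^(1/3)*sqrt(3)*b/4))*exp(-2^(1/3)*b/4)


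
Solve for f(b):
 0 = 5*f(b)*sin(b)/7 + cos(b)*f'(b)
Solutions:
 f(b) = C1*cos(b)^(5/7)


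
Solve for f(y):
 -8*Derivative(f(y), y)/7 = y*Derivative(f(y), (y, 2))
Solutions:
 f(y) = C1 + C2/y^(1/7)


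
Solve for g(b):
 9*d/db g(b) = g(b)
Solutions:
 g(b) = C1*exp(b/9)


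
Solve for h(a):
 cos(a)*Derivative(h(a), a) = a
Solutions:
 h(a) = C1 + Integral(a/cos(a), a)


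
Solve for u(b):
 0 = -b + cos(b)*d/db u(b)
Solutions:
 u(b) = C1 + Integral(b/cos(b), b)


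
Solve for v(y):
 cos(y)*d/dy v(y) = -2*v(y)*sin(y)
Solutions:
 v(y) = C1*cos(y)^2


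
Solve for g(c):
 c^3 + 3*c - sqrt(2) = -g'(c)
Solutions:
 g(c) = C1 - c^4/4 - 3*c^2/2 + sqrt(2)*c


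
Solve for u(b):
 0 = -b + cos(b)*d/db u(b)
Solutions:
 u(b) = C1 + Integral(b/cos(b), b)


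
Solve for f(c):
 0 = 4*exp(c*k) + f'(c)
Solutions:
 f(c) = C1 - 4*exp(c*k)/k


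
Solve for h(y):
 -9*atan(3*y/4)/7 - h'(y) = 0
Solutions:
 h(y) = C1 - 9*y*atan(3*y/4)/7 + 6*log(9*y^2 + 16)/7


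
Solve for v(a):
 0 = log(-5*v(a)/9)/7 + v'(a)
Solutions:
 7*Integral(1/(log(-_y) - 2*log(3) + log(5)), (_y, v(a))) = C1 - a


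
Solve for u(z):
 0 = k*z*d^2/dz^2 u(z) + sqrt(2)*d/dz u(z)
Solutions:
 u(z) = C1 + z^(((re(k) - sqrt(2))*re(k) + im(k)^2)/(re(k)^2 + im(k)^2))*(C2*sin(sqrt(2)*log(z)*Abs(im(k))/(re(k)^2 + im(k)^2)) + C3*cos(sqrt(2)*log(z)*im(k)/(re(k)^2 + im(k)^2)))


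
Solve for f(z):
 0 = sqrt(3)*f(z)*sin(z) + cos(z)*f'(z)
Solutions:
 f(z) = C1*cos(z)^(sqrt(3))


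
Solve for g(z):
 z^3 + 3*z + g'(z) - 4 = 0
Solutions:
 g(z) = C1 - z^4/4 - 3*z^2/2 + 4*z


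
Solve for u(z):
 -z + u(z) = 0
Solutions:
 u(z) = z


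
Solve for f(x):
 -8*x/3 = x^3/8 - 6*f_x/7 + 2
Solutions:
 f(x) = C1 + 7*x^4/192 + 14*x^2/9 + 7*x/3


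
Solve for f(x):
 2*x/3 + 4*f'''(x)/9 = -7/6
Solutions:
 f(x) = C1 + C2*x + C3*x^2 - x^4/16 - 7*x^3/16


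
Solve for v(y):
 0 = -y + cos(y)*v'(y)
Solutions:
 v(y) = C1 + Integral(y/cos(y), y)


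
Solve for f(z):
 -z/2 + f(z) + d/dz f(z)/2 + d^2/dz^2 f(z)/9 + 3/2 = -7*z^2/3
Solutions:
 f(z) = -7*z^2/3 + 17*z/6 + (C1*sin(3*sqrt(7)*z/4) + C2*cos(3*sqrt(7)*z/4))*exp(-9*z/4) - 259/108


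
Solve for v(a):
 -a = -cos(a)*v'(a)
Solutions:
 v(a) = C1 + Integral(a/cos(a), a)


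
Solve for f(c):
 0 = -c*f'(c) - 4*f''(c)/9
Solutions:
 f(c) = C1 + C2*erf(3*sqrt(2)*c/4)


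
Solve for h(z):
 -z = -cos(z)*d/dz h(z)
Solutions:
 h(z) = C1 + Integral(z/cos(z), z)


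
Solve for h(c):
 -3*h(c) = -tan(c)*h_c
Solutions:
 h(c) = C1*sin(c)^3


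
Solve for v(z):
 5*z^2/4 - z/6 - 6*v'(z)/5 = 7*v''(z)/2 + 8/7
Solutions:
 v(z) = C1 + C2*exp(-12*z/35) + 25*z^3/72 - 895*z^2/288 + 207755*z/12096


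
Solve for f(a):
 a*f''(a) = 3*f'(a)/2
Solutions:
 f(a) = C1 + C2*a^(5/2)


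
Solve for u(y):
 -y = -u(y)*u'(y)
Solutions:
 u(y) = -sqrt(C1 + y^2)
 u(y) = sqrt(C1 + y^2)


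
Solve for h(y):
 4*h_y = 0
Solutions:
 h(y) = C1


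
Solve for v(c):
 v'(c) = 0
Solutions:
 v(c) = C1


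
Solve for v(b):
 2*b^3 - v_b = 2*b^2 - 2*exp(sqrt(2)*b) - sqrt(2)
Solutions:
 v(b) = C1 + b^4/2 - 2*b^3/3 + sqrt(2)*b + sqrt(2)*exp(sqrt(2)*b)


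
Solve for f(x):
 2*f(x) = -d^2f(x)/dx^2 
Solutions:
 f(x) = C1*sin(sqrt(2)*x) + C2*cos(sqrt(2)*x)


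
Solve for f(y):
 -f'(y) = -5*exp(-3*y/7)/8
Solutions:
 f(y) = C1 - 35*exp(-3*y/7)/24


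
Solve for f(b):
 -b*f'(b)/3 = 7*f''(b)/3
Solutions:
 f(b) = C1 + C2*erf(sqrt(14)*b/14)


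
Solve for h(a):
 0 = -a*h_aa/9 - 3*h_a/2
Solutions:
 h(a) = C1 + C2/a^(25/2)


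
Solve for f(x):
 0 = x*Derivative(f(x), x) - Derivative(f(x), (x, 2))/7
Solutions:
 f(x) = C1 + C2*erfi(sqrt(14)*x/2)


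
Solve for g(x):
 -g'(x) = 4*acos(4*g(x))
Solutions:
 Integral(1/acos(4*_y), (_y, g(x))) = C1 - 4*x


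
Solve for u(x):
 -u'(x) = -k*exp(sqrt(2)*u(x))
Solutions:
 u(x) = sqrt(2)*(2*log(-1/(C1 + k*x)) - log(2))/4


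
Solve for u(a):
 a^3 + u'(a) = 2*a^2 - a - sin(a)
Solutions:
 u(a) = C1 - a^4/4 + 2*a^3/3 - a^2/2 + cos(a)


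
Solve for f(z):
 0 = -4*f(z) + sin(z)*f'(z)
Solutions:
 f(z) = C1*(cos(z)^2 - 2*cos(z) + 1)/(cos(z)^2 + 2*cos(z) + 1)


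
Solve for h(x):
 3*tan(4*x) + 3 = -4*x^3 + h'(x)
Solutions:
 h(x) = C1 + x^4 + 3*x - 3*log(cos(4*x))/4


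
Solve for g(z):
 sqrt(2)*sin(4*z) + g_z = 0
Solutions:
 g(z) = C1 + sqrt(2)*cos(4*z)/4


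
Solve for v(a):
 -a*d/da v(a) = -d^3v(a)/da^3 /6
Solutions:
 v(a) = C1 + Integral(C2*airyai(6^(1/3)*a) + C3*airybi(6^(1/3)*a), a)


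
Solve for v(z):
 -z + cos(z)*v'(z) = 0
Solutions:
 v(z) = C1 + Integral(z/cos(z), z)


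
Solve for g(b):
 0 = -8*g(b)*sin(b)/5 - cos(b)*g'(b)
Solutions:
 g(b) = C1*cos(b)^(8/5)


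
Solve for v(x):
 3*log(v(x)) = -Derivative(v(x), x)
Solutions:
 li(v(x)) = C1 - 3*x


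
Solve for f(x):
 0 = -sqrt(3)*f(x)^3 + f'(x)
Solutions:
 f(x) = -sqrt(2)*sqrt(-1/(C1 + sqrt(3)*x))/2
 f(x) = sqrt(2)*sqrt(-1/(C1 + sqrt(3)*x))/2


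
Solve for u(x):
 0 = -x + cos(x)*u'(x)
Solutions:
 u(x) = C1 + Integral(x/cos(x), x)


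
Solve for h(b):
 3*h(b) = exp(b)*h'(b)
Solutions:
 h(b) = C1*exp(-3*exp(-b))


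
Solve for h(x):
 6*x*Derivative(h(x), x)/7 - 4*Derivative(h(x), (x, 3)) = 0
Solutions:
 h(x) = C1 + Integral(C2*airyai(14^(2/3)*3^(1/3)*x/14) + C3*airybi(14^(2/3)*3^(1/3)*x/14), x)


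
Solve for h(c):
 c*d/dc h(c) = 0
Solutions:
 h(c) = C1


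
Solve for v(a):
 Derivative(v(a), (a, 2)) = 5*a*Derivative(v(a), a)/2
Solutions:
 v(a) = C1 + C2*erfi(sqrt(5)*a/2)


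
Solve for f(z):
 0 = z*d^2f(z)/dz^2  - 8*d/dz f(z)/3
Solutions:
 f(z) = C1 + C2*z^(11/3)


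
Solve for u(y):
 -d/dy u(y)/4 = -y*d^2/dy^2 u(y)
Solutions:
 u(y) = C1 + C2*y^(5/4)


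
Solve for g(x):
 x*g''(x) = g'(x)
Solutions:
 g(x) = C1 + C2*x^2


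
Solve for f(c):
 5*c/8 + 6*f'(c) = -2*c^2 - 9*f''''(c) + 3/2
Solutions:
 f(c) = C1 + C4*exp(-2^(1/3)*3^(2/3)*c/3) - c^3/9 - 5*c^2/96 + c/4 + (C2*sin(2^(1/3)*3^(1/6)*c/2) + C3*cos(2^(1/3)*3^(1/6)*c/2))*exp(2^(1/3)*3^(2/3)*c/6)


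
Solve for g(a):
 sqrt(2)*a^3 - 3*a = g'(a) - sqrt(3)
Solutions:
 g(a) = C1 + sqrt(2)*a^4/4 - 3*a^2/2 + sqrt(3)*a


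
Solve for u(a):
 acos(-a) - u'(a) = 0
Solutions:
 u(a) = C1 + a*acos(-a) + sqrt(1 - a^2)


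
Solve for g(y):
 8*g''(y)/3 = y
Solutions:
 g(y) = C1 + C2*y + y^3/16


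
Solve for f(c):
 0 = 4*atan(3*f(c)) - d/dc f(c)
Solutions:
 Integral(1/atan(3*_y), (_y, f(c))) = C1 + 4*c


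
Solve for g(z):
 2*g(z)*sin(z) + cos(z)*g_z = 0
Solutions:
 g(z) = C1*cos(z)^2


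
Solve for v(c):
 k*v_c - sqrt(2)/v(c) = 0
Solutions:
 v(c) = -sqrt(C1 + 2*sqrt(2)*c/k)
 v(c) = sqrt(C1 + 2*sqrt(2)*c/k)


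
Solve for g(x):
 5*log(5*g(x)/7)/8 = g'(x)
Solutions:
 -8*Integral(1/(log(_y) - log(7) + log(5)), (_y, g(x)))/5 = C1 - x


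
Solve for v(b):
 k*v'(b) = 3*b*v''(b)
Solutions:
 v(b) = C1 + b^(re(k)/3 + 1)*(C2*sin(log(b)*Abs(im(k))/3) + C3*cos(log(b)*im(k)/3))


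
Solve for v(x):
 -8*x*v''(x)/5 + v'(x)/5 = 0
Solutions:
 v(x) = C1 + C2*x^(9/8)


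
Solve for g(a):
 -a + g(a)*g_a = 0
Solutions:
 g(a) = -sqrt(C1 + a^2)
 g(a) = sqrt(C1 + a^2)


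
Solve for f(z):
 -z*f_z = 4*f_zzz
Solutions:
 f(z) = C1 + Integral(C2*airyai(-2^(1/3)*z/2) + C3*airybi(-2^(1/3)*z/2), z)


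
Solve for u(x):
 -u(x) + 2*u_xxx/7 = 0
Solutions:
 u(x) = C3*exp(2^(2/3)*7^(1/3)*x/2) + (C1*sin(2^(2/3)*sqrt(3)*7^(1/3)*x/4) + C2*cos(2^(2/3)*sqrt(3)*7^(1/3)*x/4))*exp(-2^(2/3)*7^(1/3)*x/4)


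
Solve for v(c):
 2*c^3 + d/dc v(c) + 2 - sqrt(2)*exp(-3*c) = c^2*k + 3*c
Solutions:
 v(c) = C1 - c^4/2 + c^3*k/3 + 3*c^2/2 - 2*c - sqrt(2)*exp(-3*c)/3


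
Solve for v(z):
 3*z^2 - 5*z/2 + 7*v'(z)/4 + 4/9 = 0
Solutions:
 v(z) = C1 - 4*z^3/7 + 5*z^2/7 - 16*z/63


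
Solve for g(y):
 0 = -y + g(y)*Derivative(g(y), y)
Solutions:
 g(y) = -sqrt(C1 + y^2)
 g(y) = sqrt(C1 + y^2)


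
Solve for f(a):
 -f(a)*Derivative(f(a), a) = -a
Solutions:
 f(a) = -sqrt(C1 + a^2)
 f(a) = sqrt(C1 + a^2)


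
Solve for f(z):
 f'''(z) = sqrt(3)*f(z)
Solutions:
 f(z) = C3*exp(3^(1/6)*z) + (C1*sin(3^(2/3)*z/2) + C2*cos(3^(2/3)*z/2))*exp(-3^(1/6)*z/2)


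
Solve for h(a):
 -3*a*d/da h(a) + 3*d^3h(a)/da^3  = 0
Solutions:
 h(a) = C1 + Integral(C2*airyai(a) + C3*airybi(a), a)


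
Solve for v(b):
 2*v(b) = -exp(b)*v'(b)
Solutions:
 v(b) = C1*exp(2*exp(-b))


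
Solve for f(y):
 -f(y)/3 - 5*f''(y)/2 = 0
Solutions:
 f(y) = C1*sin(sqrt(30)*y/15) + C2*cos(sqrt(30)*y/15)


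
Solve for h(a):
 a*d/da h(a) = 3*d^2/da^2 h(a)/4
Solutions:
 h(a) = C1 + C2*erfi(sqrt(6)*a/3)


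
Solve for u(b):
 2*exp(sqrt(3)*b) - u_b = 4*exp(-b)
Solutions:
 u(b) = C1 + 2*sqrt(3)*exp(sqrt(3)*b)/3 + 4*exp(-b)


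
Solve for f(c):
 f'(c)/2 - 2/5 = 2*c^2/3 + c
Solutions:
 f(c) = C1 + 4*c^3/9 + c^2 + 4*c/5


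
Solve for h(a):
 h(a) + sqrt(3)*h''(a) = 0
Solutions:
 h(a) = C1*sin(3^(3/4)*a/3) + C2*cos(3^(3/4)*a/3)


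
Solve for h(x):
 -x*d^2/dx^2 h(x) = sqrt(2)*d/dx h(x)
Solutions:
 h(x) = C1 + C2*x^(1 - sqrt(2))


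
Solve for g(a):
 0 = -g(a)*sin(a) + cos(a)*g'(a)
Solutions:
 g(a) = C1/cos(a)


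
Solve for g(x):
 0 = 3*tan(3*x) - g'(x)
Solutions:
 g(x) = C1 - log(cos(3*x))


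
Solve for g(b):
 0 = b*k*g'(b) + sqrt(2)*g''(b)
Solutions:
 g(b) = Piecewise((-2^(3/4)*sqrt(pi)*C1*erf(2^(1/4)*b*sqrt(k)/2)/(2*sqrt(k)) - C2, (k > 0) | (k < 0)), (-C1*b - C2, True))


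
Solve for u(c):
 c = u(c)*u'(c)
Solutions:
 u(c) = -sqrt(C1 + c^2)
 u(c) = sqrt(C1 + c^2)


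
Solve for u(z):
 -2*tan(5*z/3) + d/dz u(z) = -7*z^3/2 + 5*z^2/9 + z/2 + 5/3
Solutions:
 u(z) = C1 - 7*z^4/8 + 5*z^3/27 + z^2/4 + 5*z/3 - 6*log(cos(5*z/3))/5


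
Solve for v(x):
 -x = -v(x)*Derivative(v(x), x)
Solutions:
 v(x) = -sqrt(C1 + x^2)
 v(x) = sqrt(C1 + x^2)


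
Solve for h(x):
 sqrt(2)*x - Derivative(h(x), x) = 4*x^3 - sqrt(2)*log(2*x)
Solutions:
 h(x) = C1 - x^4 + sqrt(2)*x^2/2 + sqrt(2)*x*log(x) - sqrt(2)*x + sqrt(2)*x*log(2)


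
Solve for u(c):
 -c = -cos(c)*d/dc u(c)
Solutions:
 u(c) = C1 + Integral(c/cos(c), c)


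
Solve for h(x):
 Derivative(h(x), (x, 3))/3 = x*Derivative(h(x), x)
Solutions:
 h(x) = C1 + Integral(C2*airyai(3^(1/3)*x) + C3*airybi(3^(1/3)*x), x)


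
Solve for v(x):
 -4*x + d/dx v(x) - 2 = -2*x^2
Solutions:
 v(x) = C1 - 2*x^3/3 + 2*x^2 + 2*x


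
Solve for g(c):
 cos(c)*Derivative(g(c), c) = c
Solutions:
 g(c) = C1 + Integral(c/cos(c), c)


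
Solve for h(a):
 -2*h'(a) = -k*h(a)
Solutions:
 h(a) = C1*exp(a*k/2)


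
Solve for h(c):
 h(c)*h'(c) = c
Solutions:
 h(c) = -sqrt(C1 + c^2)
 h(c) = sqrt(C1 + c^2)


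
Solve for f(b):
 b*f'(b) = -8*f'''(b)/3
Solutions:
 f(b) = C1 + Integral(C2*airyai(-3^(1/3)*b/2) + C3*airybi(-3^(1/3)*b/2), b)


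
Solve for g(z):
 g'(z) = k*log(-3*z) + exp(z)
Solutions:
 g(z) = C1 + k*z*log(-z) + k*z*(-1 + log(3)) + exp(z)


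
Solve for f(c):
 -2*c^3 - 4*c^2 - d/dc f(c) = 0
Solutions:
 f(c) = C1 - c^4/2 - 4*c^3/3


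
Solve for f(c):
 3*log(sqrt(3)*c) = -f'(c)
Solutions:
 f(c) = C1 - 3*c*log(c) - 3*c*log(3)/2 + 3*c
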